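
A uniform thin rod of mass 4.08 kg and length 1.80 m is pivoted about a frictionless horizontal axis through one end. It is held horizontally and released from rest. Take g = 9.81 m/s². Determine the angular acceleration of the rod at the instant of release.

About the pivot, I = (1/3)ML² = (1/3)(4.08)(1.80)² = 4.406 kg·m².
The weight acts at the center, a distance L/2 = 0.9000 m from the pivot; τ = Mg(L/2) = 36.02 N·m.
α = τ/I = 36.02/4.406 = 8.175 rad/s².

α ≈ 8.18 rad/s²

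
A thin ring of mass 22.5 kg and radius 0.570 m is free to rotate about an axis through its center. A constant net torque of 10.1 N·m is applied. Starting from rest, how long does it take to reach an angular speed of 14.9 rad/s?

t ≈ 10.8 s

I = MR² = (22.5)(0.570)² = 7.310 kg·m².
α = τ/I = 10.1/7.310 = 1.382 rad/s².
ω = αt ⇒ t = ω/α = 14.9/1.382 = 10.78 s.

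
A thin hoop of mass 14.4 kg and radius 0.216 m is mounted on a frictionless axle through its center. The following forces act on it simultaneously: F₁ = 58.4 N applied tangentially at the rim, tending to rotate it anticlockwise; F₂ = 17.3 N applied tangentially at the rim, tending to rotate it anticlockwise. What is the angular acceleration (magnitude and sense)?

α ≈ 24.3 rad/s², anticlockwise

I = MR² = (14.4)(0.216)² = 0.6718 kg·m².
Taking anticlockwise as positive: τ₁ = +(58.4)(0.216) = +12.61 N·m; τ₂ = +(17.3)(0.216) = +3.737 N·m.
Net torque τ = 16.35 N·m.
α = τ/I = 16.35/0.6718 = 24.34 rad/s².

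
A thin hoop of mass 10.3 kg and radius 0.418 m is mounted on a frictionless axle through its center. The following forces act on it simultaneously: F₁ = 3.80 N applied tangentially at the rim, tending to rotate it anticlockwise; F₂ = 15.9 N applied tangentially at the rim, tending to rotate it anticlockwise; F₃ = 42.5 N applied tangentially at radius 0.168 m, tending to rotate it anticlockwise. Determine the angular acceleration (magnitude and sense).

α ≈ 8.54 rad/s², anticlockwise

I = MR² = (10.3)(0.418)² = 1.800 kg·m².
Taking anticlockwise as positive: τ₁ = +(3.80)(0.418) = +1.588 N·m; τ₂ = +(15.9)(0.418) = +6.646 N·m; τ₃ = +(42.5)(0.168) = +7.140 N·m.
Net torque τ = 15.37 N·m.
α = τ/I = 15.37/1.800 = 8.543 rad/s².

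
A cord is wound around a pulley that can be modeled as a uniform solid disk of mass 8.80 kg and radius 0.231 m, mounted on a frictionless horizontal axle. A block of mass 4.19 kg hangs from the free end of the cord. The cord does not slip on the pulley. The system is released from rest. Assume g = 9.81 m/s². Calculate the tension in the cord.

T ≈ 21.1 N

I = ½MR² = (1/2)(8.80)(0.231)² = 0.2348 kg·m².
Block: mg − T = ma. Pulley: TR = Iα. No-slip: a = αR, so T = (I/R²)a = 4.400·a.
Then mg = (m + 4.400)a, so a = (4.19)(9.81)/(4.19 + 4.400) = 4.785 m/s².
T = 4.400·a = 21.05 N.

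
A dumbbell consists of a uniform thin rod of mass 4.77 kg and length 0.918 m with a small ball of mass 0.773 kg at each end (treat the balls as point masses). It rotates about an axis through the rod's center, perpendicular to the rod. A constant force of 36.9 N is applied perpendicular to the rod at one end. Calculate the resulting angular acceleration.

α ≈ 25.6 rad/s²

I_rod = (1/12)ML² = (1/12)(4.77)(0.918)² = 0.3350 kg·m².
I_balls = 2·m·(L/2)² = 2(0.773)(0.4590)² = 0.3257 kg·m².
Total I = 0.6607 kg·m².
τ = F·(L/2) = (36.9)(0.459) = 16.94 N·m.
α = τ/I = 16.94/0.6607 = 25.64 rad/s².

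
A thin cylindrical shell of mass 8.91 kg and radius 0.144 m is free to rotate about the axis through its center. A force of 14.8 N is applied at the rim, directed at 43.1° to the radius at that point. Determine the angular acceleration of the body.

α ≈ 7.88 rad/s²

I = MR² = (8.91)(0.144)² = 0.1848 kg·m².
Only the tangential component produces torque: τ = F R sinθ = (14.8)(0.144) sin 43.1° = 1.456 N·m.
Newton's second law for rotation, τ = Iα, gives α = τ/I = 1.456/0.1848 = 7.882 rad/s².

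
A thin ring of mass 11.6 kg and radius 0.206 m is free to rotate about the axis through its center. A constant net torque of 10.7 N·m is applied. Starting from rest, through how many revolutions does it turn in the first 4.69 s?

I = MR² = (11.6)(0.206)² = 0.4923 kg·m².
α = τ/I = 10.7/0.4923 = 21.74 rad/s².
θ = ½αt² = ½(21.74)(4.69)² = 239.1 rad.
Revolutions = θ/(2π) = 38.05.

≈ 38.0 revolutions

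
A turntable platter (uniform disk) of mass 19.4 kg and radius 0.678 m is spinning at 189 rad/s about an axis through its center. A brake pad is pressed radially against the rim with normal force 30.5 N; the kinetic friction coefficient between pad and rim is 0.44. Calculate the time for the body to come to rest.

t ≈ 92.6 s

I = ½MR² = (1/2)(19.4)(0.678)² = 4.459 kg·m².
Friction force f = μN = (0.44)(30.5) = 13.42 N at the rim; torque magnitude τ = fR = 9.099 N·m, opposing ω.
|α| = τ/I = 9.099/4.459 = 2.041 rad/s² (deceleration).
0 = ω₀ − |α|t ⇒ t = ω₀/|α| = 189/2.041 = 92.62 s.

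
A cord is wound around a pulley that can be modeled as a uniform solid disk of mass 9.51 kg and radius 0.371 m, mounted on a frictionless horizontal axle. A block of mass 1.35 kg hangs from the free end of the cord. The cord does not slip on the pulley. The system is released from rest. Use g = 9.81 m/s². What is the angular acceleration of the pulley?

I = ½MR² = (1/2)(9.51)(0.371)² = 0.6545 kg·m².
Block: mg − T = ma. Pulley: TR = Iα. No-slip: a = αR, so T = (I/R²)a = 4.755·a.
Then mg = (m + 4.755)a, so a = (1.35)(9.81)/(1.35 + 4.755) = 2.169 m/s².
α = a/R = 2.169/0.371 = 5.847 rad/s².

α ≈ 5.85 rad/s²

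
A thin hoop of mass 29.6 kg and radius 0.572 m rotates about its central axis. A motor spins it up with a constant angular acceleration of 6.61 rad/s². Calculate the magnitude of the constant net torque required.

I = MR² = (29.6)(0.572)² = 9.685 kg·m².
τ = Iα = (9.685)(6.610) = 64.02 N·m.

τ ≈ 64.0 N·m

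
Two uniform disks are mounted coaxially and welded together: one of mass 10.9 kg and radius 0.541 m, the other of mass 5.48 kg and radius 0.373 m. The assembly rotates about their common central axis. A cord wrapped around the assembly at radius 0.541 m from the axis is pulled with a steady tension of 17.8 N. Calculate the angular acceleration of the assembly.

α ≈ 4.87 rad/s²

I = ½M₁R₁² + ½M₂R₂² = ½(10.9)(0.541)² + ½(5.48)(0.373)² = 1.976 kg·m².
τ = F r = (17.8)(0.541) = 9.630 N·m.
α = τ/I = 9.630/1.976 = 4.873 rad/s².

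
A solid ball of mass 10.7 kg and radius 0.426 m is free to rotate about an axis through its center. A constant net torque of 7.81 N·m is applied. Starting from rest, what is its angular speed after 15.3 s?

ω ≈ 154 rad/s

I = (2/5)MR² = (2/5)(10.7)(0.426)² = 0.7767 kg·m².
α = τ/I = 7.81/0.7767 = 10.06 rad/s².
ω = ω₀ + αt = 0 + (10.06)(15.3) = 153.8 rad/s.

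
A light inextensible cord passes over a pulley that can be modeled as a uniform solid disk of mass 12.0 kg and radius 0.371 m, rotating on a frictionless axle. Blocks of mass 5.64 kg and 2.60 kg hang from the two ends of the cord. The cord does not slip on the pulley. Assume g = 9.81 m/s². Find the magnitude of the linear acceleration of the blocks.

I = ½MR² = (1/2)(12.0)(0.371)² = 0.8258 kg·m².
Heavier block: m₁g − T₁ = m₁a. Lighter block: T₂ − m₂g = m₂a.
Pulley: (T₁ − T₂)R = Iα = I(a/R), so T₁ − T₂ = (I/R²)a = (1/2)M_p a = 6.000·a.
Adding the three: (m₁ − m₂)g = (m₁ + m₂ + 6.000)a, so a = (5.64 − 2.60)(9.81)/(5.64 + 2.60 + 6.000) = 2.094 m/s².

a ≈ 2.09 m/s²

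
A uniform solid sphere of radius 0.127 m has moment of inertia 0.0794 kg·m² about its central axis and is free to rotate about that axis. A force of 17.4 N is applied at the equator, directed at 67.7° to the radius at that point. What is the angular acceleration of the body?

α ≈ 25.7 rad/s²

Only the tangential component produces torque: τ = F R sinθ = (17.4)(0.127) sin 67.7° = 2.045 N·m.
From τ = Iα: α = 2.045/0.07940 = 25.75 rad/s².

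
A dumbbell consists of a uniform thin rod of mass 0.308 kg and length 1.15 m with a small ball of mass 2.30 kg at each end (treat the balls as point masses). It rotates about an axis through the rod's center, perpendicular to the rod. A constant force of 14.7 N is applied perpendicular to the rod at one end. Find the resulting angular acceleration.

I_rod = (1/12)ML² = (1/12)(0.308)(1.15)² = 0.03394 kg·m².
I_balls = 2·m·(L/2)² = 2(2.30)(0.5750)² = 1.521 kg·m².
Total I = 1.555 kg·m².
τ = F·(L/2) = (14.7)(0.575) = 8.452 N·m.
α = τ/I = 8.452/1.555 = 5.436 rad/s².

α ≈ 5.44 rad/s²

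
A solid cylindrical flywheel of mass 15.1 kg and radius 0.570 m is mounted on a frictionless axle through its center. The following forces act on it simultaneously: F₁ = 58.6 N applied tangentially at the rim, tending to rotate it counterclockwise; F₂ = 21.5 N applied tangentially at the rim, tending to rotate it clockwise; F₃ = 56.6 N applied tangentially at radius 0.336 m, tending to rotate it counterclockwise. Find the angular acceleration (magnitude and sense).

α ≈ 16.4 rad/s², counterclockwise

I = ½MR² = (1/2)(15.1)(0.570)² = 2.453 kg·m².
Taking counterclockwise as positive: τ₁ = +(58.6)(0.570) = +33.40 N·m; τ₂ = −(21.5)(0.570) = −12.25 N·m; τ₃ = +(56.6)(0.336) = +19.02 N·m.
Net torque τ = 40.16 N·m.
α = τ/I = 40.16/2.453 = 16.37 rad/s².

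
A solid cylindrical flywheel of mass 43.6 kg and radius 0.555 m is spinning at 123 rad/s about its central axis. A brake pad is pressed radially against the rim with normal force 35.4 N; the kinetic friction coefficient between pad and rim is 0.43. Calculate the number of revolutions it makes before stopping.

I = ½MR² = (1/2)(43.6)(0.555)² = 6.715 kg·m².
Friction force f = μN = (0.43)(35.4) = 15.22 N at the rim; torque magnitude τ = fR = 8.448 N·m, opposing ω.
|α| = τ/I = 8.448/6.715 = 1.258 rad/s² (deceleration).
ω² = ω₀² − 2|α|θ with ω = 0 ⇒ θ = ω₀²/(2|α|) = 6013 rad = 956.9 rev.

≈ 957 revolutions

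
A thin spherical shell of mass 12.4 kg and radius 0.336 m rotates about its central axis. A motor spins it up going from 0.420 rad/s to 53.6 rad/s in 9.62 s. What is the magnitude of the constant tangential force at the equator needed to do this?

F ≈ 15.4 N

I = (2/3)MR² = (2/3)(12.4)(0.336)² = 0.9333 kg·m².
α = Δω/Δt = (53.6 − 0.420)/9.62 = 5.528 rad/s².
The required torque is τ = Iα = (0.9333)(5.528) = 5.159 N·m.
A tangential force at the equator gives τ = FR, so F = τ/R = 5.159/0.336 = 15.35 N.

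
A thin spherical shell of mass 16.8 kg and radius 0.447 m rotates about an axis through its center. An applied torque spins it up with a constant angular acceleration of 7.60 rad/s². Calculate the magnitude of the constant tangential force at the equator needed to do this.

I = (2/3)MR² = (2/3)(16.8)(0.447)² = 2.238 kg·m².
The required torque is τ = Iα = (2.238)(7.600) = 17.01 N·m.
A tangential force at the equator gives τ = FR, so F = τ/R = 17.01/0.447 = 38.05 N.

F ≈ 38.0 N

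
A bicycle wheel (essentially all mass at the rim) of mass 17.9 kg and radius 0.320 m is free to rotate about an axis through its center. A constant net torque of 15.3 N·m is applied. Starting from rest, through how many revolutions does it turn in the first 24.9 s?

I = MR² = (17.9)(0.320)² = 1.833 kg·m².
α = τ/I = 15.3/1.833 = 8.347 rad/s².
θ = ½αt² = ½(8.347)(24.9)² = 2588 rad.
Revolutions = θ/(2π) = 411.8.

≈ 412 revolutions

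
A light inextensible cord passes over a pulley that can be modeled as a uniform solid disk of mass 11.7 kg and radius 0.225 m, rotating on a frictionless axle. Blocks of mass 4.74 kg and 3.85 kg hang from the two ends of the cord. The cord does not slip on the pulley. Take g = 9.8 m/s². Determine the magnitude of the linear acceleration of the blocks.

a ≈ 0.604 m/s²

I = ½MR² = (1/2)(11.7)(0.225)² = 0.2962 kg·m².
Heavier block: m₁g − T₁ = m₁a. Lighter block: T₂ − m₂g = m₂a.
Pulley: (T₁ − T₂)R = Iα = I(a/R), so T₁ − T₂ = (I/R²)a = (1/2)M_p a = 5.850·a.
Adding the three: (m₁ − m₂)g = (m₁ + m₂ + 5.850)a, so a = (4.74 − 3.85)(9.8)/(4.74 + 3.85 + 5.850) = 0.6040 m/s².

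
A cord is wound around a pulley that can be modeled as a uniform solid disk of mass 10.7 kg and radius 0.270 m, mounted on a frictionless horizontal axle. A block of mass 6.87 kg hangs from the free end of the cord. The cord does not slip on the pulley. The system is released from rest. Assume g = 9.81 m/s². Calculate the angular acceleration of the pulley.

α ≈ 20.4 rad/s²

I = ½MR² = (1/2)(10.7)(0.270)² = 0.3900 kg·m².
Block: mg − T = ma. Pulley: TR = Iα. No-slip: a = αR, so T = (I/R²)a = 5.350·a.
Then mg = (m + 5.350)a, so a = (6.87)(9.81)/(6.87 + 5.350) = 5.515 m/s².
α = a/R = 5.515/0.270 = 20.43 rad/s².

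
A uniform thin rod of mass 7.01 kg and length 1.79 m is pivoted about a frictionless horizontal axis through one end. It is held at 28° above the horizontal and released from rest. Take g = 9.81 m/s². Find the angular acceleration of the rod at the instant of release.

About the pivot, I = (1/3)ML² = (1/3)(7.01)(1.79)² = 7.487 kg·m².
The weight acts at the center, a distance L/2 = 0.8950 m from the pivot; τ = Mg(L/2) cos 28° = 54.34 N·m.
α = τ/I = 54.34/7.487 = 7.258 rad/s².
(Equivalently α = (3g/(2L)) cos 28° = 7.258 rad/s².)

α ≈ 7.26 rad/s²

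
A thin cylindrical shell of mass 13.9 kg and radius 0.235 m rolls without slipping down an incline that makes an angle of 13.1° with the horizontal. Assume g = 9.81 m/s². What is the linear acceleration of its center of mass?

a ≈ 1.11 m/s²

Translation along the incline: Mg sinθ − f = Ma.
Rotation about the center: fR = Iα with I = MR². No-slip gives a = αR, so f = (I/R²)a = M a.
Substituting: Mg sinθ = (1 + 1.000)Ma, so a = g sinθ/(1 + 1.000) = (9.81) sin 13.1° / 2.000 = 1.112 m/s².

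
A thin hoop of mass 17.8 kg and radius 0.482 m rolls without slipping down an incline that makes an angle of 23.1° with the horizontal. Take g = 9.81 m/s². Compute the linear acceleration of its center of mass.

Translation along the incline: Mg sinθ − f = Ma.
Rotation about the center: fR = Iα with I = MR². No-slip gives a = αR, so f = (I/R²)a = M a.
Substituting: Mg sinθ = (1 + 1.000)Ma, so a = g sinθ/(1 + 1.000) = (9.81) sin 23.1° / 2.000 = 1.924 m/s².

a ≈ 1.92 m/s²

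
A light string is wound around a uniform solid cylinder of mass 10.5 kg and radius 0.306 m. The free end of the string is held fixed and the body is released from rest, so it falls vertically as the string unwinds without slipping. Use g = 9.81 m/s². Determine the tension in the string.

T ≈ 34.3 N

Translation: Mg − T = Ma. Rotation about the center: TR = Iα with I = ½MR².
With a = αR: T = (I/R²)a = (1/2)M a, so Mg = (1 + 0.5000)Ma.
a = g/(1 + 0.5000) = 9.81/1.500 = 6.540 m/s².
T = 0.5000·M·a = (0.5000)(10.5)(6.540) = 34.34 N.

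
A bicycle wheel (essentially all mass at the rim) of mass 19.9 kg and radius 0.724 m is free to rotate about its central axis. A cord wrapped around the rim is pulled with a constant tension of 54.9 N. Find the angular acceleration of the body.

I = MR² = (19.9)(0.724)² = 10.43 kg·m².
τ = F R = (54.9)(0.724) = 39.75 N·m.
From τ = Iα: α = 39.75/10.43 = 3.810 rad/s².

α ≈ 3.81 rad/s²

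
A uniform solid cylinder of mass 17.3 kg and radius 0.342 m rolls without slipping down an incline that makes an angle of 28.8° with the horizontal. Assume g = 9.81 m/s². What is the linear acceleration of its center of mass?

a ≈ 3.15 m/s²

Translation along the incline: Mg sinθ − f = Ma.
Rotation about the center: fR = Iα with I = ½MR². No-slip gives a = αR, so f = (I/R²)a = (1/2)M a.
Substituting: Mg sinθ = (1 + 0.5000)Ma, so a = g sinθ/(1 + 0.5000) = (9.81) sin 28.8° / 1.500 = 3.151 m/s².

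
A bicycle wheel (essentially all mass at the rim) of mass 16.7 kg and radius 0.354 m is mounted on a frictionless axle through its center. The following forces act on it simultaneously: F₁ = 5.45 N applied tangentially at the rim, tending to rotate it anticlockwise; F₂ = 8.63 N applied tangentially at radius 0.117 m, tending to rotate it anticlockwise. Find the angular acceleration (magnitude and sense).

I = MR² = (16.7)(0.354)² = 2.093 kg·m².
Taking anticlockwise as positive: τ₁ = +(5.45)(0.354) = +1.929 N·m; τ₂ = +(8.63)(0.117) = +1.010 N·m.
Net torque τ = 2.939 N·m.
α = τ/I = 2.939/2.093 = 1.404 rad/s².

α ≈ 1.40 rad/s², anticlockwise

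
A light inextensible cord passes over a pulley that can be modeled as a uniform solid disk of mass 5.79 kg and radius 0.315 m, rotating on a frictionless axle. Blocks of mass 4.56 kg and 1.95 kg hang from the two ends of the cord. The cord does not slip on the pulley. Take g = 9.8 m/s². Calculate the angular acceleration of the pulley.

α ≈ 8.63 rad/s²

I = ½MR² = (1/2)(5.79)(0.315)² = 0.2873 kg·m².
Heavier block: m₁g − T₁ = m₁a. Lighter block: T₂ − m₂g = m₂a.
Pulley: (T₁ − T₂)R = Iα = I(a/R), so T₁ − T₂ = (I/R²)a = (1/2)M_p a = 2.895·a.
Adding the three: (m₁ − m₂)g = (m₁ + m₂ + 2.895)a, so a = (4.56 − 1.95)(9.8)/(4.56 + 1.95 + 2.895) = 2.720 m/s².
α = a/R = 2.720/0.315 = 8.634 rad/s².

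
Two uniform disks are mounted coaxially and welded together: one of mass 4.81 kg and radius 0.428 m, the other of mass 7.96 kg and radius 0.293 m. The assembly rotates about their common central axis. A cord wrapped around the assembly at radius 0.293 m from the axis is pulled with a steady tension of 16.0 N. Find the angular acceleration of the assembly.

α ≈ 5.99 rad/s²

I = ½M₁R₁² + ½M₂R₂² = ½(4.81)(0.428)² + ½(7.96)(0.293)² = 0.7822 kg·m².
τ = F r = (16.0)(0.293) = 4.688 N·m.
α = τ/I = 4.688/0.7822 = 5.993 rad/s².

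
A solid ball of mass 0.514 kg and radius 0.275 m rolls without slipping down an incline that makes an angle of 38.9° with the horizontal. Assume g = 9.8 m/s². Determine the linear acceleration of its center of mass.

Translation along the incline: Mg sinθ − f = Ma.
Rotation about the center: fR = Iα with I = (2/5)MR². No-slip gives a = αR, so f = (I/R²)a = (2/5)M a.
Substituting: Mg sinθ = (1 + 0.4000)Ma, so a = g sinθ/(1 + 0.4000) = (9.8) sin 38.9° / 1.400 = 4.396 m/s².

a ≈ 4.40 m/s²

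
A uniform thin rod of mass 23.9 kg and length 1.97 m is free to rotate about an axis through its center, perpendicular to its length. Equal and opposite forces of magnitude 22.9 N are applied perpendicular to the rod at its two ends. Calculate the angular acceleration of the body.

I = (1/12)ML² = (1/12)(23.9)(1.97)² = 7.729 kg·m².
The couple gives τ = F·(L/2) + F·(L/2) = F L = (22.9)(1.97) = 45.11 N·m.
Newton's second law for rotation, τ = Iα, gives α = τ/I = 45.11/7.729 = 5.837 rad/s².

α ≈ 5.84 rad/s²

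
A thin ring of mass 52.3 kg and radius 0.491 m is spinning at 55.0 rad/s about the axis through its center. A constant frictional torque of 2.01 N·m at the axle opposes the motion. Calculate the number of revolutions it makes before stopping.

I = MR² = (52.3)(0.491)² = 12.61 kg·m².
The net torque has magnitude 2.01 N·m, opposing ω.
|α| = τ/I = 2.010/12.61 = 0.1594 rad/s² (deceleration).
ω² = ω₀² − 2|α|θ with ω = 0 ⇒ θ = ω₀²/(2|α|) = 9488 rad = 1510 rev.

≈ 1510 revolutions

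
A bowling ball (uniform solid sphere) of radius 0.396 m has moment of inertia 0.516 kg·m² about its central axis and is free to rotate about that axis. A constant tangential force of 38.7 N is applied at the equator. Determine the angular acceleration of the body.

τ = F R = (38.7)(0.396) = 15.33 N·m.
From τ = Iα: α = 15.33/0.5160 = 29.70 rad/s².

α ≈ 29.7 rad/s²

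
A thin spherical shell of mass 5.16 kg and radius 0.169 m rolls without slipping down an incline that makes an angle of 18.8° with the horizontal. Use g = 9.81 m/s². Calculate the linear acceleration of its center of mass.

Translation along the incline: Mg sinθ − f = Ma.
Rotation about the center: fR = Iα with I = (2/3)MR². No-slip gives a = αR, so f = (I/R²)a = (2/3)M a.
Substituting: Mg sinθ = (1 + 0.6667)Ma, so a = g sinθ/(1 + 0.6667) = (9.81) sin 18.8° / 1.667 = 1.897 m/s².

a ≈ 1.90 m/s²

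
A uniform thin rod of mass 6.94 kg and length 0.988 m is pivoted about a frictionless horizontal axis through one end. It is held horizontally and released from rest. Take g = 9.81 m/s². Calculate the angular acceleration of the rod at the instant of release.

α ≈ 14.9 rad/s²

About the pivot, I = (1/3)ML² = (1/3)(6.94)(0.988)² = 2.258 kg·m².
The weight acts at the center, a distance L/2 = 0.4940 m from the pivot; τ = Mg(L/2) = 33.63 N·m.
α = τ/I = 33.63/2.258 = 14.89 rad/s².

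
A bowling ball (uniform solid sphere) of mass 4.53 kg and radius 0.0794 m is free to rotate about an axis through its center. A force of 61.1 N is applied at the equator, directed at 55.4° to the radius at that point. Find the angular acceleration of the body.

I = (2/5)MR² = (2/5)(4.53)(0.0794)² = 0.01142 kg·m².
Only the tangential component produces torque: τ = F R sinθ = (61.1)(0.0794) sin 55.4° = 3.993 N·m.
From τ = Iα: α = 3.993/0.01142 = 349.6 rad/s².

α ≈ 350 rad/s²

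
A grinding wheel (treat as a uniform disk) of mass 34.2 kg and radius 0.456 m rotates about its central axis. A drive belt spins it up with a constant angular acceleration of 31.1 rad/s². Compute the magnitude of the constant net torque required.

τ ≈ 111 N·m

I = ½MR² = (1/2)(34.2)(0.456)² = 3.556 kg·m².
τ = Iα = (3.556)(31.10) = 110.6 N·m.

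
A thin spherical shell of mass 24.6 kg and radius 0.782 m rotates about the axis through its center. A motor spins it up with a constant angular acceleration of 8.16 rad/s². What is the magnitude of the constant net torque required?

τ ≈ 81.8 N·m

I = (2/3)MR² = (2/3)(24.6)(0.782)² = 10.03 kg·m².
τ = Iα = (10.03)(8.160) = 81.84 N·m.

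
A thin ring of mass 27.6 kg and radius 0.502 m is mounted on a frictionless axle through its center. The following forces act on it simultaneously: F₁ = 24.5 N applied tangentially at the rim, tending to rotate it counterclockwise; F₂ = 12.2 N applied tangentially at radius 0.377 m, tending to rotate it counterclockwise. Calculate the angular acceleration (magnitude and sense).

α ≈ 2.43 rad/s², counterclockwise

I = MR² = (27.6)(0.502)² = 6.955 kg·m².
Taking counterclockwise as positive: τ₁ = +(24.5)(0.502) = +12.30 N·m; τ₂ = +(12.2)(0.377) = +4.599 N·m.
Net torque τ = 16.90 N·m.
α = τ/I = 16.90/6.955 = 2.430 rad/s².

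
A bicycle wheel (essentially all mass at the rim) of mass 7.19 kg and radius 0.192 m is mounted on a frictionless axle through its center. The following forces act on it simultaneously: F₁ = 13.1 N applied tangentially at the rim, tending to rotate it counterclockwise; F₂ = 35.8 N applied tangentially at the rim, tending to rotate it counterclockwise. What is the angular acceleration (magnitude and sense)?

I = MR² = (7.19)(0.192)² = 0.2651 kg·m².
Taking counterclockwise as positive: τ₁ = +(13.1)(0.192) = +2.515 N·m; τ₂ = +(35.8)(0.192) = +6.874 N·m.
Net torque τ = 9.389 N·m.
α = τ/I = 9.389/0.2651 = 35.42 rad/s².

α ≈ 35.4 rad/s², counterclockwise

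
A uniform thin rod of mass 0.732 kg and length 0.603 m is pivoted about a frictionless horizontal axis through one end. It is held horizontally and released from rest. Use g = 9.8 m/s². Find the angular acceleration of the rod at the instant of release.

About the pivot, I = (1/3)ML² = (1/3)(0.732)(0.603)² = 0.08872 kg·m².
The weight acts at the center, a distance L/2 = 0.3015 m from the pivot; τ = Mg(L/2) = 2.163 N·m.
α = τ/I = 2.163/0.08872 = 24.38 rad/s².

α ≈ 24.4 rad/s²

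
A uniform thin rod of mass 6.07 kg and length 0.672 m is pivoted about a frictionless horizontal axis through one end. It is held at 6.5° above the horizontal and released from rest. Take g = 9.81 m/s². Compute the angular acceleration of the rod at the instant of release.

α ≈ 21.8 rad/s²

About the pivot, I = (1/3)ML² = (1/3)(6.07)(0.672)² = 0.9137 kg·m².
The weight acts at the center, a distance L/2 = 0.3360 m from the pivot; τ = Mg(L/2) cos 6.5° = 19.88 N·m.
α = τ/I = 19.88/0.9137 = 21.76 rad/s².
(Equivalently α = (3g/(2L)) cos 6.5° = 21.76 rad/s².)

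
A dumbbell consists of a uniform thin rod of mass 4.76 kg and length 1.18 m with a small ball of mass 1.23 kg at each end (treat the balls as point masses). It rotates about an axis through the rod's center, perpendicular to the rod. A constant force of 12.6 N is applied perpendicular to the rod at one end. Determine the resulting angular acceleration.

α ≈ 5.28 rad/s²

I_rod = (1/12)ML² = (1/12)(4.76)(1.18)² = 0.5523 kg·m².
I_balls = 2·m·(L/2)² = 2(1.23)(0.5900)² = 0.8563 kg·m².
Total I = 1.409 kg·m².
τ = F·(L/2) = (12.6)(0.590) = 7.434 N·m.
α = τ/I = 7.434/1.409 = 5.277 rad/s².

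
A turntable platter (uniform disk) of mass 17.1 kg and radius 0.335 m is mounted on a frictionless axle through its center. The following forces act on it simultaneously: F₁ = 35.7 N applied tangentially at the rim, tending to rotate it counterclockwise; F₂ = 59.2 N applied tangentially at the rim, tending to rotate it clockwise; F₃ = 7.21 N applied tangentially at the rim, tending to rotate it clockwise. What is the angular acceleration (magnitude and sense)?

I = ½MR² = (1/2)(17.1)(0.335)² = 0.9595 kg·m².
Taking counterclockwise as positive: τ₁ = +(35.7)(0.335) = +11.96 N·m; τ₂ = −(59.2)(0.335) = −19.83 N·m; τ₃ = −(7.21)(0.335) = −2.415 N·m.
Net torque τ = -10.29 N·m.
α = τ/I = -10.29/0.9595 = -10.72 rad/s².

α ≈ 10.7 rad/s², clockwise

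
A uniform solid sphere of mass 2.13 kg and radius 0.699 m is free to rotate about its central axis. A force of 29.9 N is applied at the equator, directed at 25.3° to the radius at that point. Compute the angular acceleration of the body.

I = (2/5)MR² = (2/5)(2.13)(0.699)² = 0.4163 kg·m².
Only the tangential component produces torque: τ = F R sinθ = (29.9)(0.699) sin 25.3° = 8.932 N·m.
From τ = Iα: α = 8.932/0.4163 = 21.46 rad/s².

α ≈ 21.5 rad/s²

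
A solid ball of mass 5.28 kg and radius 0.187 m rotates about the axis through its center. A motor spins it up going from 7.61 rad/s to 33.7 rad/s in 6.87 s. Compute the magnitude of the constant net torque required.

τ ≈ 0.280 N·m

I = (2/5)MR² = (2/5)(5.28)(0.187)² = 0.07385 kg·m².
α = Δω/Δt = (33.7 − 7.61)/6.87 = 3.798 rad/s².
τ = Iα = (0.07385)(3.798) = 0.2805 N·m.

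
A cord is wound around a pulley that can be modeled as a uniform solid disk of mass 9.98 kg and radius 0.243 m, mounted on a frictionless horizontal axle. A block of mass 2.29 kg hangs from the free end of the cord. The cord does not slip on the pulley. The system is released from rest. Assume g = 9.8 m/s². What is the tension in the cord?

T ≈ 15.4 N

I = ½MR² = (1/2)(9.98)(0.243)² = 0.2947 kg·m².
Block: mg − T = ma. Pulley: TR = Iα. No-slip: a = αR, so T = (I/R²)a = 4.990·a.
Then mg = (m + 4.990)a, so a = (2.29)(9.8)/(2.29 + 4.990) = 3.083 m/s².
T = 4.990·a = 15.38 N.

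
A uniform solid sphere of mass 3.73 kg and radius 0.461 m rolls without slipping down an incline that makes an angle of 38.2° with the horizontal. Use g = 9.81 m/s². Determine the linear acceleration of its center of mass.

a ≈ 4.33 m/s²

Translation along the incline: Mg sinθ − f = Ma.
Rotation about the center: fR = Iα with I = (2/5)MR². No-slip gives a = αR, so f = (I/R²)a = (2/5)M a.
Substituting: Mg sinθ = (1 + 0.4000)Ma, so a = g sinθ/(1 + 0.4000) = (9.81) sin 38.2° / 1.400 = 4.333 m/s².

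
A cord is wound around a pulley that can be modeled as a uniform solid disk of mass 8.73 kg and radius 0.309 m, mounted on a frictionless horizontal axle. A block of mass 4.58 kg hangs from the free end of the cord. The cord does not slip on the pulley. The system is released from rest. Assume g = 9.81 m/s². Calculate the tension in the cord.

I = ½MR² = (1/2)(8.73)(0.309)² = 0.4168 kg·m².
Block: mg − T = ma. Pulley: TR = Iα. No-slip: a = αR, so T = (I/R²)a = 4.365·a.
Then mg = (m + 4.365)a, so a = (4.58)(9.81)/(4.58 + 4.365) = 5.023 m/s².
T = 4.365·a = 21.92 N.

T ≈ 21.9 N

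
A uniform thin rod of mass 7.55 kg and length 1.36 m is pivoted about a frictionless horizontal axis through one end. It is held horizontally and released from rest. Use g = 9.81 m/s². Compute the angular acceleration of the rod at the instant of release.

α ≈ 10.8 rad/s²

About the pivot, I = (1/3)ML² = (1/3)(7.55)(1.36)² = 4.655 kg·m².
The weight acts at the center, a distance L/2 = 0.6800 m from the pivot; τ = Mg(L/2) = 50.36 N·m.
α = τ/I = 50.36/4.655 = 10.82 rad/s².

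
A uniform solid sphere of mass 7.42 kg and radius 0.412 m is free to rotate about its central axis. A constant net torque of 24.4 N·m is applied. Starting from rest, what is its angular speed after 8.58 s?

I = (2/5)MR² = (2/5)(7.42)(0.412)² = 0.5038 kg·m².
α = τ/I = 24.4/0.5038 = 48.43 rad/s².
ω = ω₀ + αt = 0 + (48.43)(8.58) = 415.5 rad/s.

ω ≈ 416 rad/s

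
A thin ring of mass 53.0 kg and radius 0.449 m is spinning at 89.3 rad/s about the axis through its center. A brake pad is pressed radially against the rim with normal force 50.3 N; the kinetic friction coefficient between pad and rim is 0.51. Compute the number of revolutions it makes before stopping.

I = MR² = (53.0)(0.449)² = 10.68 kg·m².
Friction force f = μN = (0.51)(50.3) = 25.65 N at the rim; torque magnitude τ = fR = 11.52 N·m, opposing ω.
|α| = τ/I = 11.52/10.68 = 1.078 rad/s² (deceleration).
ω² = ω₀² − 2|α|θ with ω = 0 ⇒ θ = ω₀²/(2|α|) = 3699 rad = 588.7 rev.

≈ 589 revolutions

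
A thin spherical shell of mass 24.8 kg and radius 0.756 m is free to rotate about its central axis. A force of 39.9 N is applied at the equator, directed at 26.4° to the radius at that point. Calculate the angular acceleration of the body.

I = (2/3)MR² = (2/3)(24.8)(0.756)² = 9.449 kg·m².
Only the tangential component produces torque: τ = F R sinθ = (39.9)(0.756) sin 26.4° = 13.41 N·m.
Newton's second law for rotation, τ = Iα, gives α = τ/I = 13.41/9.449 = 1.419 rad/s².

α ≈ 1.42 rad/s²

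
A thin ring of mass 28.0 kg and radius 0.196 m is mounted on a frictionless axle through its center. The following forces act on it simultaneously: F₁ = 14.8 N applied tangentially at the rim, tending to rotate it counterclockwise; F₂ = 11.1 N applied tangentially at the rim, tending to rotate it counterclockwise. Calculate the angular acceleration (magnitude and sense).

I = MR² = (28.0)(0.196)² = 1.076 kg·m².
Taking counterclockwise as positive: τ₁ = +(14.8)(0.196) = +2.901 N·m; τ₂ = +(11.1)(0.196) = +2.176 N·m.
Net torque τ = 5.076 N·m.
α = τ/I = 5.076/1.076 = 4.719 rad/s².

α ≈ 4.72 rad/s², counterclockwise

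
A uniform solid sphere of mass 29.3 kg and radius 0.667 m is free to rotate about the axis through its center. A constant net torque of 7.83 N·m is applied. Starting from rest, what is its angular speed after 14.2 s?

I = (2/5)MR² = (2/5)(29.3)(0.667)² = 5.214 kg·m².
α = τ/I = 7.83/5.214 = 1.502 rad/s².
ω = ω₀ + αt = 0 + (1.502)(14.2) = 21.32 rad/s.

ω ≈ 21.3 rad/s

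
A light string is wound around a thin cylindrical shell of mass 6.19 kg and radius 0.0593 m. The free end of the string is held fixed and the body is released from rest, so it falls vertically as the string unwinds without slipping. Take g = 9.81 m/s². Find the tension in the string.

Translation: Mg − T = Ma. Rotation about the center: TR = Iα with I = MR².
With a = αR: T = (I/R²)a = M a, so Mg = (1 + 1.000)Ma.
a = g/(1 + 1.000) = 9.81/2.000 = 4.905 m/s².
T = 1.000·M·a = (1.000)(6.19)(4.905) = 30.36 N.

T ≈ 30.4 N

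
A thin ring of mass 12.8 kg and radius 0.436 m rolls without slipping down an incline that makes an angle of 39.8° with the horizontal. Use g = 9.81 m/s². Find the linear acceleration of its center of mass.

a ≈ 3.14 m/s²

Translation along the incline: Mg sinθ − f = Ma.
Rotation about the center: fR = Iα with I = MR². No-slip gives a = αR, so f = (I/R²)a = M a.
Substituting: Mg sinθ = (1 + 1.000)Ma, so a = g sinθ/(1 + 1.000) = (9.81) sin 39.8° / 2.000 = 3.140 m/s².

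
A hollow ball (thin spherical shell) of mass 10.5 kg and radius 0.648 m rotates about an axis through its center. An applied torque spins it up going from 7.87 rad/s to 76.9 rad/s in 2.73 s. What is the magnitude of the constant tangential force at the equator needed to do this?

F ≈ 115 N

I = (2/3)MR² = (2/3)(10.5)(0.648)² = 2.939 kg·m².
α = Δω/Δt = (76.9 − 7.87)/2.73 = 25.29 rad/s².
The required torque is τ = Iα = (2.939)(25.29) = 74.32 N·m.
A tangential force at the equator gives τ = FR, so F = τ/R = 74.32/0.648 = 114.7 N.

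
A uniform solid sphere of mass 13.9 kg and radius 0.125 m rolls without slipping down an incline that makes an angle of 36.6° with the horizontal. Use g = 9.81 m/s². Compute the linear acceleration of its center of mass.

Translation along the incline: Mg sinθ − f = Ma.
Rotation about the center: fR = Iα with I = (2/5)MR². No-slip gives a = αR, so f = (I/R²)a = (2/5)M a.
Substituting: Mg sinθ = (1 + 0.4000)Ma, so a = g sinθ/(1 + 0.4000) = (9.81) sin 36.6° / 1.400 = 4.178 m/s².

a ≈ 4.18 m/s²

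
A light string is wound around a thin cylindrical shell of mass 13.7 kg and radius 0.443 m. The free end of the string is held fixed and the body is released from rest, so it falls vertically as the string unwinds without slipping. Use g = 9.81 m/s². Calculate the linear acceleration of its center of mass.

Translation: Mg − T = Ma. Rotation about the center: TR = Iα with I = MR².
With a = αR: T = (I/R²)a = M a, so Mg = (1 + 1.000)Ma.
a = g/(1 + 1.000) = 9.81/2.000 = 4.905 m/s².

a ≈ 4.91 m/s²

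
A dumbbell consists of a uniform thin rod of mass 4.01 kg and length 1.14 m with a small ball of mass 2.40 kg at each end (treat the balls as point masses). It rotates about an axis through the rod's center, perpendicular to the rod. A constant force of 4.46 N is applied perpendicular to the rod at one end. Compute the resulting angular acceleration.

α ≈ 1.28 rad/s²

I_rod = (1/12)ML² = (1/12)(4.01)(1.14)² = 0.4343 kg·m².
I_balls = 2·m·(L/2)² = 2(2.40)(0.5700)² = 1.560 kg·m².
Total I = 1.994 kg·m².
τ = F·(L/2) = (4.46)(0.570) = 2.542 N·m.
α = τ/I = 2.542/1.994 = 1.275 rad/s².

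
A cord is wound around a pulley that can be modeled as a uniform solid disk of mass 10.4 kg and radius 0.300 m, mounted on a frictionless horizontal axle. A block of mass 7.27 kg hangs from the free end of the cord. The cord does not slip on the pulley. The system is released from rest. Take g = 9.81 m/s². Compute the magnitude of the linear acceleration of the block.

I = ½MR² = (1/2)(10.4)(0.300)² = 0.4680 kg·m².
Block: mg − T = ma. Pulley: TR = Iα. No-slip: a = αR, so T = (I/R²)a = 5.200·a.
Then mg = (m + 5.200)a, so a = (7.27)(9.81)/(7.27 + 5.200) = 5.719 m/s².

a ≈ 5.72 m/s²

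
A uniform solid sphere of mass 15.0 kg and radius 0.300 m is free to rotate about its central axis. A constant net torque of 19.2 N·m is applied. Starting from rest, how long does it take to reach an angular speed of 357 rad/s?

I = (2/5)MR² = (2/5)(15.0)(0.300)² = 0.5400 kg·m².
α = τ/I = 19.2/0.5400 = 35.56 rad/s².
ω = αt ⇒ t = ω/α = 357/35.56 = 10.04 s.

t ≈ 10.0 s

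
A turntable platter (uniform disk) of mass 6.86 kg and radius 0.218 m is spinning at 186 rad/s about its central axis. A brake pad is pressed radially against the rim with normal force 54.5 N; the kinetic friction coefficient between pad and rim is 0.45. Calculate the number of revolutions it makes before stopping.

≈ 83.9 revolutions

I = ½MR² = (1/2)(6.86)(0.218)² = 0.1630 kg·m².
Friction force f = μN = (0.45)(54.5) = 24.53 N at the rim; torque magnitude τ = fR = 5.346 N·m, opposing ω.
|α| = τ/I = 5.346/0.1630 = 32.80 rad/s² (deceleration).
ω² = ω₀² − 2|α|θ with ω = 0 ⇒ θ = ω₀²/(2|α|) = 527.4 rad = 83.94 rev.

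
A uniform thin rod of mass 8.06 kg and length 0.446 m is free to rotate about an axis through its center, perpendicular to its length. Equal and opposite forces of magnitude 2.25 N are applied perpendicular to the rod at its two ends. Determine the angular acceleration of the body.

I = (1/12)ML² = (1/12)(8.06)(0.446)² = 0.1336 kg·m².
The couple gives τ = F·(L/2) + F·(L/2) = F L = (2.25)(0.446) = 1.004 N·m.
Newton's second law for rotation, τ = Iα, gives α = τ/I = 1.004/0.1336 = 7.511 rad/s².

α ≈ 7.51 rad/s²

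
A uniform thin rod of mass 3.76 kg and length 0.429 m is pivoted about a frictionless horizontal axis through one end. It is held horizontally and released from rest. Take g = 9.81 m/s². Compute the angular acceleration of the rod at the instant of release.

α ≈ 34.3 rad/s²

About the pivot, I = (1/3)ML² = (1/3)(3.76)(0.429)² = 0.2307 kg·m².
The weight acts at the center, a distance L/2 = 0.2145 m from the pivot; τ = Mg(L/2) = 7.912 N·m.
α = τ/I = 7.912/0.2307 = 34.30 rad/s².
(Equivalently α = (3g/(2L)) = 34.30 rad/s².)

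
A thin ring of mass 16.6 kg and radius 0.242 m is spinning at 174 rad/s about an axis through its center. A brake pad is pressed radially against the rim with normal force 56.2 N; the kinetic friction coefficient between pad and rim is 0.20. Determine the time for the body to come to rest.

I = MR² = (16.6)(0.242)² = 0.9722 kg·m².
Friction force f = μN = (0.20)(56.2) = 11.24 N at the rim; torque magnitude τ = fR = 2.720 N·m, opposing ω.
|α| = τ/I = 2.720/0.9722 = 2.798 rad/s² (deceleration).
0 = ω₀ − |α|t ⇒ t = ω₀/|α| = 174/2.798 = 62.19 s.

t ≈ 62.2 s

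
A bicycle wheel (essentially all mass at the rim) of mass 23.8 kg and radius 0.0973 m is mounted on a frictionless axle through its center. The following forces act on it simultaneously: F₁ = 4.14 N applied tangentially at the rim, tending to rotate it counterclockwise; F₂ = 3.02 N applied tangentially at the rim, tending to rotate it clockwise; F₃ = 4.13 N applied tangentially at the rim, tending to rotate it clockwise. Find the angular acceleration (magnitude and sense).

α ≈ 1.30 rad/s², clockwise

I = MR² = (23.8)(0.0973)² = 0.2253 kg·m².
Taking counterclockwise as positive: τ₁ = +(4.14)(0.0973) = +0.4028 N·m; τ₂ = −(3.02)(0.0973) = −0.2938 N·m; τ₃ = −(4.13)(0.0973) = −0.4018 N·m.
Net torque τ = -0.2929 N·m.
α = τ/I = -0.2929/0.2253 = -1.300 rad/s².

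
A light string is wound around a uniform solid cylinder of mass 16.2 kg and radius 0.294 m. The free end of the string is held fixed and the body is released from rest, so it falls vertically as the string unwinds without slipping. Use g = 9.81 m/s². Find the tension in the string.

T ≈ 53.0 N

Translation: Mg − T = Ma. Rotation about the center: TR = Iα with I = ½MR².
With a = αR: T = (I/R²)a = (1/2)M a, so Mg = (1 + 0.5000)Ma.
a = g/(1 + 0.5000) = 9.81/1.500 = 6.540 m/s².
T = 0.5000·M·a = (0.5000)(16.2)(6.540) = 52.97 N.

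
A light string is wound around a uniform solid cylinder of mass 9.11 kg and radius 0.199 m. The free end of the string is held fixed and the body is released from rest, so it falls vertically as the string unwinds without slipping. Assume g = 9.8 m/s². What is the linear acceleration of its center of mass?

a ≈ 6.53 m/s²

Translation: Mg − T = Ma. Rotation about the center: TR = Iα with I = ½MR².
With a = αR: T = (I/R²)a = (1/2)M a, so Mg = (1 + 0.5000)Ma.
a = g/(1 + 0.5000) = 9.8/1.500 = 6.533 m/s².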